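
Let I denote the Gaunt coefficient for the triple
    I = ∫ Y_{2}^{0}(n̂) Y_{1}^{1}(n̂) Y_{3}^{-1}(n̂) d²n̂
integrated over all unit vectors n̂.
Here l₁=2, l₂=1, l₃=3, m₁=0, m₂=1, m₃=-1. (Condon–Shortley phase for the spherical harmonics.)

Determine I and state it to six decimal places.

-0.202301

m-sum 0 ✓  L=6 even ✓  1≤3≤3 ✓
Π(2lᵢ+1) = 5×3×7 = 105
triangle coeff Δ(2,1,3) = 1/105
Σ_t [0,0]: t=0:+1/4 = 1/4
(3j)²=3/35 [(2 1 3; 0 0 0)], sign=-1
Σ_t [0,0]: t=0:+1/8 = 1/8
(3j)²=2/35 [(2 1 3; 0 1 -1)], sign=+1
⇒ 4πI² = 18/35
I = (-1)√(18/35/(4π)) = -0.20230066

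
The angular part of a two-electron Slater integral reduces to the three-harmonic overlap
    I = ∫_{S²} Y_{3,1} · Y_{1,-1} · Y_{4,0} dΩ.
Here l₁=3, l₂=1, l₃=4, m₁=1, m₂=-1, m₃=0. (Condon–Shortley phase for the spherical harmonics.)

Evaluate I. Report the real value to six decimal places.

Rules hold: Σm=0, L=8 even, 2≤4≤4.
N = 7·3·9 = 189
Δ = 0!·6!·2!/9! = 1/252
Racah Σ t=0..0: t=0:+1/36 = 1/36
⇒ 3j(3 1 4; 0 0 0)² = 4/63, sgn +1
Racah Σ t=0..0: t=0:+1/96 = 1/96
⇒ 3j(3 1 4; 1 -1 0)² = 1/42, sgn +1
4πI² = N·(3j₀)²·(3jₘ)² = 2/7
I = +1·√(0.285714/4π) = 0.15078601

0.150786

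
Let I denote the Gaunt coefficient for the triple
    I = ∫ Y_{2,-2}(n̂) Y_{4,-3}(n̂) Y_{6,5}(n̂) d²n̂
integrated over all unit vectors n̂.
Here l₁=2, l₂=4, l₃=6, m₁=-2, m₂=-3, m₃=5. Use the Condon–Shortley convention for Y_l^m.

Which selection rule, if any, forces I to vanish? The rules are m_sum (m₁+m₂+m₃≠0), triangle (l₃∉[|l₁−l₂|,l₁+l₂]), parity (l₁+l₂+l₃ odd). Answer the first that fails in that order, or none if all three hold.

m₁+m₂+m₃ = -2 − 3 + 5 = 0  ✓
triangle: |2−4|=2 ≤ l₃=6 ≤ 2+4=6  ✓
parity: l₁+l₂+l₃ = 12 is even  ✓

none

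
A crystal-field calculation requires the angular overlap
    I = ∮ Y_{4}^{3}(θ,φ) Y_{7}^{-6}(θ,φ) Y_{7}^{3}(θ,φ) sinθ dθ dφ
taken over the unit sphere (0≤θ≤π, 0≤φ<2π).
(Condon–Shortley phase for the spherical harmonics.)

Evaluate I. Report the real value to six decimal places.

Rules hold: Σm=0, L=18 even, 3≤7≤11.
N = 9·15·15 = 2025
Δ = 4!·4!·10!/19! = 1/58198140
Racah Σ t=0..4: t=0:+1/17418240 t=1:−1/622080 t=2:+1/230400 t=3:−1/622080 t=4:+1/17418240 = 1/806400
⇒ 3j(4 7 7; 0 0 0)² = 2268/230945, sgn -1
Racah Σ t=0..1: t=0:+1/52254720 t=1:−1/522547200 = 1/58060800
⇒ 3j(4 7 7; 3 -6 3)² = 9/646, sgn +1
4πI² = N·(3j₀)²·(3jₘ)² = 4133430/14919047
I = -1·√(0.277057/4π) = -0.14848406

-0.148484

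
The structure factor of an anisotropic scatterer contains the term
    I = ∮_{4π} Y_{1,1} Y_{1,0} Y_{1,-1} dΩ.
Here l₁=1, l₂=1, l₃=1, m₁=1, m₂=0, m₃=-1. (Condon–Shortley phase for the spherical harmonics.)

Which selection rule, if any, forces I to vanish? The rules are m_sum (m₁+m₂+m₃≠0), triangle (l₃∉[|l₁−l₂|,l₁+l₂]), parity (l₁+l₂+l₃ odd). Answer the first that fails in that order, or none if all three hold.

parity

azimuthal sum: 1 + 0 − 1 = 0  ✓
0 ≤ 1 ≤ 2 (triangle on l)  ✓
L = 1 + 1 + 1 = 3 (odd)  ✗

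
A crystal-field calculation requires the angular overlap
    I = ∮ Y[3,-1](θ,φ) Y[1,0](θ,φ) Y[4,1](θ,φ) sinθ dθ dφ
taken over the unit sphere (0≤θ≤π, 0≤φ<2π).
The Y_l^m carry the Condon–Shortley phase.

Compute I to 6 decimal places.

-0.238414

Checks pass: Σm=0; 8 even; l₃=4∈[2,4].
(2·3+1)(2·1+1)(2·4+1) = 189
Δ: 0! 6! 2! / 9! → 1/252
sum: t=0:+1/36 = 1/36
3j²(3 1 4; 0 0 0) = Δ·Π!·Σ² = 4/63  (sign +1)
sum: t=0:+1/48 = 1/48
3j²(3 1 4; -1 0 1) = Δ·Π!·Σ² = 5/84  (sign -1)
combine: 4πI² = 189·4/63·5/84 = 5/7
take √, sign -1: I = -0.23841361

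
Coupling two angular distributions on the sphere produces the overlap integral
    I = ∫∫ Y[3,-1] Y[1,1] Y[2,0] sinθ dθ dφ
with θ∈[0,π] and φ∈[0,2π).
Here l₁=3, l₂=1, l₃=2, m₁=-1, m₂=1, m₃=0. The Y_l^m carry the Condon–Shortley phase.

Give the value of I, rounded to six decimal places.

-0.202301

m-sum 0 ✓  L=6 even ✓  2≤2≤4 ✓
Π(2lᵢ+1) = 7×3×5 = 105
triangle coeff Δ(3,1,2) = 1/105
Σ_t [1,1]: t=1:−1/4 = -1/4
(3j)²=3/35 [(3 1 2; 0 0 0)], sign=-1
Σ_t [2,2]: t=2:+1/8 = 1/8
(3j)²=2/35 [(3 1 2; -1 1 0)], sign=+1
⇒ 4πI² = 18/35
I = (-1)√(18/35/(4π)) = -0.20230066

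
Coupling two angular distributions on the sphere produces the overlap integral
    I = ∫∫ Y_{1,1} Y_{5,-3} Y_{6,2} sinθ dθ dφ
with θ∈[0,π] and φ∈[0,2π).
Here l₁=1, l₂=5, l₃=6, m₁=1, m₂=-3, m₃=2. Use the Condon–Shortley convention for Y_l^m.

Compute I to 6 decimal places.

Rules hold: Σm=0, L=12 even, 4≤6≤6.
N = 3·11·13 = 429
Δ = 0!·2!·10!/13! = 1/858
Racah Σ t=0..0: t=0:+1/14400 = 1/14400
⇒ 3j(1 5 6; 0 0 0)² = 6/143, sgn +1
Racah Σ t=0..0: t=0:+1/161280 = 1/161280
⇒ 3j(1 5 6; 1 -3 2)² = 1/143, sgn +1
4πI² = N·(3j₀)²·(3jₘ)² = 18/143
I = +1·√(0.125874/4π) = 0.10008369

0.100084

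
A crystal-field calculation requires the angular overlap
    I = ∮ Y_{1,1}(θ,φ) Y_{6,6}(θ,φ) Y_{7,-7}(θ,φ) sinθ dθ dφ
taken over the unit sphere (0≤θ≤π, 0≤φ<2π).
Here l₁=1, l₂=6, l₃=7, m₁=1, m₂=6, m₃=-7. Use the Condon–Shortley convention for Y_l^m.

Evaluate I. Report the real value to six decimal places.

-0.333779

Rules hold: Σm=0, L=14 even, 5≤7≤7.
N = 3·13·15 = 585
Δ = 0!·2!·12!/15! = 1/1365
Racah Σ t=0..0: t=0:+1/518400 = 1/518400
⇒ 3j(1 6 7; 0 0 0)² = 7/195, sgn -1
Racah Σ t=0..0: t=0:+1/958003200 = 1/958003200
⇒ 3j(1 6 7; 1 6 -7)² = 1/15, sgn +1
4πI² = N·(3j₀)²·(3jₘ)² = 7/5
I = -1·√(1.4/4π) = -0.33377906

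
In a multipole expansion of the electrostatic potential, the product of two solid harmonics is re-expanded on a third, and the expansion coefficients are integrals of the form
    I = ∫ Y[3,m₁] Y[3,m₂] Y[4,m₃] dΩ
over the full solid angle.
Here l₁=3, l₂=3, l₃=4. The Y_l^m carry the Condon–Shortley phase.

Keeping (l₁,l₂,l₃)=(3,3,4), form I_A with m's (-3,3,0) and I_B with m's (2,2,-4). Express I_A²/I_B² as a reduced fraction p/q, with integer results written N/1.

Same 3,3,4: normalisation and zero-m 3j drop out of the ratio.
A: Δ: 2! 4! 4! / 11! → 1/34650; sum: t=2:+1/1152 = 1/1152; 3j²(3 3 4; -3 3 0) = Δ·Π!·Σ² = 1/154  (sign +1)
B: Δ: 2! 4! 4! / 11! → 1/34650; sum: t=1:−1/576 = -1/576; 3j²(3 3 4; 2 2 -4) = Δ·Π!·Σ² = 5/99  (sign -1)
I_A²/I_B² = (1/154)/(5/99) = 9/70

9/70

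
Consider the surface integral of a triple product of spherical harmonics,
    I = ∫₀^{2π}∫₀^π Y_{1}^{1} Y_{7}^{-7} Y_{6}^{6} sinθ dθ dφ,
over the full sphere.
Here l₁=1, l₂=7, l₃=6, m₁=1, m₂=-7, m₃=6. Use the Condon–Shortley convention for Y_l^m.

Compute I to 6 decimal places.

Rules hold: Σm=0, L=14 even, 6≤6≤8.
N = 3·15·13 = 585
Δ = 2!·0!·12!/15! = 1/1365
Racah Σ t=1..1: t=1:−1/518400 = -1/518400
⇒ 3j(1 7 6; 0 0 0)² = 7/195, sgn -1
Racah Σ t=0..0: t=0:+1/958003200 = 1/958003200
⇒ 3j(1 7 6; 1 -7 6)² = 1/15, sgn +1
4πI² = N·(3j₀)²·(3jₘ)² = 7/5
I = -1·√(1.4/4π) = -0.33377906

-0.333779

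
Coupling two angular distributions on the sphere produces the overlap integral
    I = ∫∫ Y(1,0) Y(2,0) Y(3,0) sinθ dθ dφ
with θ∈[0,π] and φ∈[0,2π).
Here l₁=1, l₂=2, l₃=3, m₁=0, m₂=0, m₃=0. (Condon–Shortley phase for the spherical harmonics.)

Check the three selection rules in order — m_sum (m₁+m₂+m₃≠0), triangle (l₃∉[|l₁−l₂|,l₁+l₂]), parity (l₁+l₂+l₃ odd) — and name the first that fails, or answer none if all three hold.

none

Σmᵢ = 0  ✓
l₃∈[|l₁−l₂|,l₁+l₂]=[1,3], have l₃=3  ✓
Σlᵢ = 6 ⇒ even  ✓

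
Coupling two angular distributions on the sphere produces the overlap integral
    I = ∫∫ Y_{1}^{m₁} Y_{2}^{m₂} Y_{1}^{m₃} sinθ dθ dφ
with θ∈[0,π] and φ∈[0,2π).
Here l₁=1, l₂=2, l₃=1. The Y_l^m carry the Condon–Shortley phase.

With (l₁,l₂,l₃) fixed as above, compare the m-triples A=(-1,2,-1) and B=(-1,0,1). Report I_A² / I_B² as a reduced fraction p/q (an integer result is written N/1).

l's match ⇒ only the (l;m) 3-j factors differ between A and B.
A: triangle coeff Δ(1,2,1) = 1/30; Σ_t [2,2]: t=2:+1/4 = 1/4; (3j)²=1/5 [(1 2 1; -1 2 -1)], sign=+1
B: triangle coeff Δ(1,2,1) = 1/30; Σ_t [2,2]: t=2:+1/4 = 1/4; (3j)²=1/30 [(1 2 1; -1 0 1)], sign=+1
I_A²/I_B² = (1/5)/(1/30) = 6/1

6/1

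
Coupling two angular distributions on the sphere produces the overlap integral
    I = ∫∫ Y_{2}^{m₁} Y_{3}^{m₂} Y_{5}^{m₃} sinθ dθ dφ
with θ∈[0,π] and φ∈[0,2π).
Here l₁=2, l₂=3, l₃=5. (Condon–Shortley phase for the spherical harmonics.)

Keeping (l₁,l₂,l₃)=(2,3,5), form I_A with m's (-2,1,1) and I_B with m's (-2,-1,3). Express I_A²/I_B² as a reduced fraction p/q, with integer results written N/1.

3/14

l's match ⇒ only the (l;m) 3-j factors differ between A and B.
A: triangle coeff Δ(2,3,5) = 1/2310; Σ_t [0,0]: t=0:+1/1152 = 1/1152; (3j)²=1/154 [(2 3 5; -2 1 1)], sign=+1
B: triangle coeff Δ(2,3,5) = 1/2310; Σ_t [0,0]: t=0:+1/1152 = 1/1152; (3j)²=1/33 [(2 3 5; -2 -1 3)], sign=+1
I_A²/I_B² = (1/154)/(1/33) = 3/14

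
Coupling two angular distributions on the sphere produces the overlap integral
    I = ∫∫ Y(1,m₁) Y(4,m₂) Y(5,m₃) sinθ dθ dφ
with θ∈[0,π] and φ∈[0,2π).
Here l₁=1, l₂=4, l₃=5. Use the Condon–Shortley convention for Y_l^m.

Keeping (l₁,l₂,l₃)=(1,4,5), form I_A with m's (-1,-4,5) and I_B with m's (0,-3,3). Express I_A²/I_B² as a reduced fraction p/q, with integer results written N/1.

45/16

Shared (l₁,l₂,l₃)=(1,4,5): N and (l;000)² cancel in I_A²/I_B².
A: Δ = 0!·2!·8!/11! = 1/495; Racah Σ t=0..0: t=0:+1/80640 = 1/80640; ⇒ 3j(1 4 5; -1 -4 5)² = 1/11, sgn +1
B: Δ = 0!·2!·8!/11! = 1/495; Racah Σ t=0..0: t=0:+1/5040 = 1/5040; ⇒ 3j(1 4 5; 0 -3 3)² = 16/495, sgn +1
I_A²/I_B² = (1/11)/(16/495) = 45/16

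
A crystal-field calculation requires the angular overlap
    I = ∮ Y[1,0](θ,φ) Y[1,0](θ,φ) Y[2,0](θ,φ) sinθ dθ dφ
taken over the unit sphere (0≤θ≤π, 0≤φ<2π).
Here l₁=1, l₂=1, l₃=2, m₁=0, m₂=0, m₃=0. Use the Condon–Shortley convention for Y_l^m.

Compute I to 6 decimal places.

0.252313

Checks pass: Σm=0; 4 even; l₃=2∈[0,2].
(2·1+1)(2·1+1)(2·2+1) = 45
Δ: 0! 2! 2! / 5! → 1/30
sum: t=0:+1/1 = 1/1
3j²(1 1 2; 0 0 0) = Δ·Π!·Σ² = 2/15  (sign +1)
(m-triple is (0,0,0) — same symbol as above.)
combine: 4πI² = 45·2/15·2/15 = 4/5
take √, sign +1: I = 0.25231325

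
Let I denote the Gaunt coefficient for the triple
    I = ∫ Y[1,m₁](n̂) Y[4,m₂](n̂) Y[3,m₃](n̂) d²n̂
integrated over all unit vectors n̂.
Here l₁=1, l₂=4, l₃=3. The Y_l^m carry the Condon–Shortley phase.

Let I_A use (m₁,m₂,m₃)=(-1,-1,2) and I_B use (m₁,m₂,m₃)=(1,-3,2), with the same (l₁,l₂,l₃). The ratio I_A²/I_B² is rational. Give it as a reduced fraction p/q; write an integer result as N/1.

l's match ⇒ only the (l;m) 3-j factors differ between A and B.
A: triangle coeff Δ(1,4,3) = 1/252; Σ_t [2,2]: t=2:+1/240 = 1/240; (3j)²=1/84 [(1 4 3; -1 -1 2)], sign=-1
B: triangle coeff Δ(1,4,3) = 1/252; Σ_t [0,0]: t=0:+1/240 = 1/240; (3j)²=1/12 [(1 4 3; 1 -3 2)], sign=-1
I_A²/I_B² = (1/84)/(1/12) = 1/7

1/7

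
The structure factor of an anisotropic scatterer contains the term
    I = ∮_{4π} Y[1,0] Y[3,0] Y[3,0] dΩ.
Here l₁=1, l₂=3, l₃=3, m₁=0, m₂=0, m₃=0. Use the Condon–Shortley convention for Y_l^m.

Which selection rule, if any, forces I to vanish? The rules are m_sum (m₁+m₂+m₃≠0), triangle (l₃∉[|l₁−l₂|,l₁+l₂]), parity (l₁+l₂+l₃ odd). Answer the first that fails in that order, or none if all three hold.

parity

azimuthal sum: 0 + 0 + 0 = 0  ✓
2 ≤ 3 ≤ 4 (triangle on l)  ✓
L = 1 + 3 + 3 = 7 (odd)  ✗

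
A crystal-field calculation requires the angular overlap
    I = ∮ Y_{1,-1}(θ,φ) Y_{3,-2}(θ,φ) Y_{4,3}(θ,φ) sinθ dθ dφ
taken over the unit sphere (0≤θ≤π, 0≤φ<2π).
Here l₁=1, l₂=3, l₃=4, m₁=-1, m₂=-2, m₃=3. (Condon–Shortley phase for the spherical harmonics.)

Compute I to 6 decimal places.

Rules hold: Σm=0, L=8 even, 2≤4≤4.
N = 3·7·9 = 189
Δ = 0!·2!·6!/9! = 1/252
Racah Σ t=0..0: t=0:+1/36 = 1/36
⇒ 3j(1 3 4; 0 0 0)² = 4/63, sgn +1
Racah Σ t=0..0: t=0:+1/240 = 1/240
⇒ 3j(1 3 4; -1 -2 3)² = 1/12, sgn -1
4πI² = N·(3j₀)²·(3jₘ)² = 1/1
I = -1·√(1/4π) = -0.28209479

-0.282095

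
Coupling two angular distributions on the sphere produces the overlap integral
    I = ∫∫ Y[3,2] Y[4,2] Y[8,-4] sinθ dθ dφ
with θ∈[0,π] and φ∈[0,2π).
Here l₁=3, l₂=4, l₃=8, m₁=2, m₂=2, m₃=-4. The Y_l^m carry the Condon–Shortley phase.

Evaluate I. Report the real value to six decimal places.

|3−4|≤8≤3+4 violated ⇒ I = 0

0.000000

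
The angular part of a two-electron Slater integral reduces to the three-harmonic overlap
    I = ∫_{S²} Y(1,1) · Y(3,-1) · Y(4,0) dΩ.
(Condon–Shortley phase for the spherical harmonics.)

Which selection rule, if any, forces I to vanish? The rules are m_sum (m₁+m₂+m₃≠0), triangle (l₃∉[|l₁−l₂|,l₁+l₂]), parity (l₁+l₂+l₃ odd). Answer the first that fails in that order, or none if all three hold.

none

m₁+m₂+m₃ = 1 − 1 + 0 = 0  ✓
triangle: |1−3|=2 ≤ l₃=4 ≤ 1+3=4  ✓
parity: l₁+l₂+l₃ = 8 is even  ✓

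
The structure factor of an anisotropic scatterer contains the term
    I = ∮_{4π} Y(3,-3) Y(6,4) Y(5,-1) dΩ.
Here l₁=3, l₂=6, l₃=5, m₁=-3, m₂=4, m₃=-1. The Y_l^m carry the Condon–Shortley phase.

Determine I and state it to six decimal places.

Rules hold: Σm=0, L=14 even, 3≤5≤9.
N = 7·13·11 = 1001
Δ = 4!·2!·8!/15! = 1/675675
Racah Σ t=1..3: t=1:−1/8640 t=2:+1/2304 t=3:−1/8640 = 7/34560
⇒ 3j(3 6 5; 0 0 0)² = 7/429, sgn -1
Racah Σ t=4..4: t=4:+1/69120 = 1/69120
⇒ 3j(3 6 5; -3 4 -1)² = 4/143, sgn +1
4πI² = N·(3j₀)²·(3jₘ)² = 196/429
I = -1·√(0.456876/4π) = -0.19067531

-0.190675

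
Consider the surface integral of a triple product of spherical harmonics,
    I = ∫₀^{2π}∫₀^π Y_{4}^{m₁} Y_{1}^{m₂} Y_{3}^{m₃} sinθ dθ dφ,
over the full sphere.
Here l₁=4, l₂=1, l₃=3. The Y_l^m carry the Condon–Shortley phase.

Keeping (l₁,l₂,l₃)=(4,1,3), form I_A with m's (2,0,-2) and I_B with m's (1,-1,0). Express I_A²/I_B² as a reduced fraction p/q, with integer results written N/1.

6/5

Shared (l₁,l₂,l₃)=(4,1,3): N and (l;000)² cancel in I_A²/I_B².
A: Δ = 2!·6!·0!/9! = 1/252; Racah Σ t=1..1: t=1:−1/120 = -1/120; ⇒ 3j(4 1 3; 2 0 -2)² = 1/21, sgn +1
B: Δ = 2!·6!·0!/9! = 1/252; Racah Σ t=0..0: t=0:+1/72 = 1/72; ⇒ 3j(4 1 3; 1 -1 0)² = 5/126, sgn -1
I_A²/I_B² = (1/21)/(5/126) = 6/5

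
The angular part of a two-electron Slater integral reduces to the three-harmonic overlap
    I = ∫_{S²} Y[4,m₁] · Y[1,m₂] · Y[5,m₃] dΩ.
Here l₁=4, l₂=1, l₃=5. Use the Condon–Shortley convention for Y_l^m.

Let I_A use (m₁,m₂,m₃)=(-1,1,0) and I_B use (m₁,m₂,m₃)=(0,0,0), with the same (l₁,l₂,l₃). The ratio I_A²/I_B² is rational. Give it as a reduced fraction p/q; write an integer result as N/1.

2/5

Shared (l₁,l₂,l₃)=(4,1,5): N and (l;000)² cancel in I_A²/I_B².
A: Δ = 0!·8!·2!/11! = 1/495; Racah Σ t=0..0: t=0:+1/1440 = 1/1440; ⇒ 3j(4 1 5; -1 1 0)² = 2/99, sgn -1
B: Δ = 0!·8!·2!/11! = 1/495; Racah Σ t=0..0: t=0:+1/576 = 1/576; ⇒ 3j(4 1 5; 0 0 0)² = 5/99, sgn -1
I_A²/I_B² = (2/99)/(5/99) = 2/5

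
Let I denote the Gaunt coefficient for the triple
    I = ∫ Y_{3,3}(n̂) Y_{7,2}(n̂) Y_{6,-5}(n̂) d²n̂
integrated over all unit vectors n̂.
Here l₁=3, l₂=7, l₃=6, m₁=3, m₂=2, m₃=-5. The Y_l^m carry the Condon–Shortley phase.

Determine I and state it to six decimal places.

m-sum 0 ✓  L=16 even ✓  4≤6≤10 ✓
Π(2lᵢ+1) = 7×15×13 = 1365
triangle coeff Δ(3,7,6) = 1/2042040
Σ_t [1,3]: t=1:−1/207360 t=2:+1/57600 t=3:−1/207360 = 1/129600
(3j)²=168/12155 [(3 7 6; 0 0 0)], sign=+1
Σ_t [0,0]: t=0:+1/17418240 = 1/17418240
(3j)²=25/12376 [(3 7 6; 3 2 -5)], sign=-1
⇒ 4πI² = 1575/41327
I = (-1)√(1575/41327/(4π)) = -0.05507042

-0.055070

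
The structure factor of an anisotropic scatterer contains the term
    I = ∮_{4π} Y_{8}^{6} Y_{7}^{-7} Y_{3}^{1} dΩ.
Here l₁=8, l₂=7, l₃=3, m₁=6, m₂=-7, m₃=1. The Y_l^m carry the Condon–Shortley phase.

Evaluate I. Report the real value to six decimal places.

-0.126536

m-sum 0 ✓  L=18 even ✓  1≤3≤15 ✓
Π(2lᵢ+1) = 17×15×7 = 1785
triangle coeff Δ(8,7,3) = 1/5290740
Σ_t [5,7]: t=5:−1/7257600 t=6:+1/2073600 t=7:−1/7257600 = 1/4838400
(3j)²=252/20995 [(8 7 3; 0 0 0)], sign=-1
Σ_t [0,0]: t=0:+1/3832012800 = 1/3832012800
(3j)²=91/9690 [(8 7 3; 6 -7 1)], sign=+1
⇒ 4πI² = 6174/30685
I = (-1)√(6174/30685/(4π)) = -0.12653635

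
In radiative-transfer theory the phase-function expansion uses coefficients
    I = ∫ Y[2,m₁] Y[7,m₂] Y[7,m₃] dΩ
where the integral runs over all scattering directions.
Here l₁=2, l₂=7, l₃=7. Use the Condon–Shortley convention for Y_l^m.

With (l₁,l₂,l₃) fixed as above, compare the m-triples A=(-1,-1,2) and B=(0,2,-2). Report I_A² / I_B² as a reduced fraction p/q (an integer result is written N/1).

729/1936

Same 2,7,7: normalisation and zero-m 3j drop out of the ratio.
A: Δ: 2! 2! 12! / 17! → 1/185640; sum: t=1:−1/1209600 t=2:+1/1935360 = -1/3225600; 3j²(2 7 7; -1 -1 2) = Δ·Π!·Σ² = 243/61880  (sign +1)
B: Δ: 2! 2! 12! / 17! → 1/185640; sum: t=0:+1/8709120 t=1:−1/967680 t=2:+1/2419200 = -11/21772800; 3j²(2 7 7; 0 2 -2) = Δ·Π!·Σ² = 242/23205  (sign +1)
I_A²/I_B² = (243/61880)/(242/23205) = 729/1936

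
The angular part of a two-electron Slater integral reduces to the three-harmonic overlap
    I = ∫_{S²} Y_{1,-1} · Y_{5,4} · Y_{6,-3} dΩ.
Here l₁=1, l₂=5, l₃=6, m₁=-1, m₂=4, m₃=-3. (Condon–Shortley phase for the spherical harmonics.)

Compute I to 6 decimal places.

-0.070770

Checks pass: Σm=0; 12 even; l₃=6∈[4,6].
(2·1+1)(2·5+1)(2·6+1) = 429
Δ: 0! 2! 10! / 13! → 1/858
sum: t=0:+1/14400 = 1/14400
3j²(1 5 6; 0 0 0) = Δ·Π!·Σ² = 6/143  (sign +1)
sum: t=0:+1/725760 = 1/725760
3j²(1 5 6; -1 4 -3) = Δ·Π!·Σ² = 1/286  (sign -1)
combine: 4πI² = 429·6/143·1/286 = 9/143
take √, sign -1: I = -0.07076985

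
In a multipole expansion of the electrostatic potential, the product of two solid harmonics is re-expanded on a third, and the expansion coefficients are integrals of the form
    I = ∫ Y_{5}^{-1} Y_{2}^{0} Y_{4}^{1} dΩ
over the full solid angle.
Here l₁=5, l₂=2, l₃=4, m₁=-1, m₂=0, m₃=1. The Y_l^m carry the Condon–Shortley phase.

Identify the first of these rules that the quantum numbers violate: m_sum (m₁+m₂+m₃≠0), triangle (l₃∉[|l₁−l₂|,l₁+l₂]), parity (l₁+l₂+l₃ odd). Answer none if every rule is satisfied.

m₁+m₂+m₃ = -1 + 0 + 1 = 0  ✓
triangle: |5−2|=3 ≤ l₃=4 ≤ 5+2=7  ✓
parity: l₁+l₂+l₃ = 11 is odd  ✗

parity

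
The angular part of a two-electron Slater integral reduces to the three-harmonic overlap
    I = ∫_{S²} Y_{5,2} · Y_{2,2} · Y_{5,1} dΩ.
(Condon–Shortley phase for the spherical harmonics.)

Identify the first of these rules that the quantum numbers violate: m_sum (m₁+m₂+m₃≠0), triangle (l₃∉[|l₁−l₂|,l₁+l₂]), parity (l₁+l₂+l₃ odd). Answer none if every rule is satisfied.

m₁+m₂+m₃ = 2 + 2 + 1 = 5  ✗
triangle: |5−2|=3 ≤ l₃=5 ≤ 5+2=7
parity: l₁+l₂+l₃ = 12 is even

m_sum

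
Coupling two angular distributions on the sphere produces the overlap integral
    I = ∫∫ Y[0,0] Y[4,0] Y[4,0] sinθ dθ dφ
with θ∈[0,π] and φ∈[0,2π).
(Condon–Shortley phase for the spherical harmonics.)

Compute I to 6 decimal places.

Rules hold: Σm=0, L=8 even, 4≤4≤4.
N = 1·9·9 = 81
Δ = 0!·0!·8!/9! = 1/9
Racah Σ t=0..0: t=0:+1/576 = 1/576
⇒ 3j(0 4 4; 0 0 0)² = 1/9, sgn +1
(m-triple is (0,0,0) — same symbol as above.)
4πI² = N·(3j₀)²·(3jₘ)² = 1/1
I = +1·√(1/4π) = 0.28209479

0.282095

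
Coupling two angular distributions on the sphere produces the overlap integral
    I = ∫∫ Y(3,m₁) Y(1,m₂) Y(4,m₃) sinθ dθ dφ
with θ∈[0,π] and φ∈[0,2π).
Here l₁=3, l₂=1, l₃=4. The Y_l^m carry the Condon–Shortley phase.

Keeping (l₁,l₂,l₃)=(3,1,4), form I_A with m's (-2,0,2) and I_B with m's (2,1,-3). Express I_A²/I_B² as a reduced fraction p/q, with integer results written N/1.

Same 3,1,4: normalisation and zero-m 3j drop out of the ratio.
A: Δ: 0! 6! 2! / 9! → 1/252; sum: t=0:+1/120 = 1/120; 3j²(3 1 4; -2 0 2) = Δ·Π!·Σ² = 1/21  (sign +1)
B: Δ: 0! 6! 2! / 9! → 1/252; sum: t=0:+1/240 = 1/240; 3j²(3 1 4; 2 1 -3) = Δ·Π!·Σ² = 1/12  (sign -1)
I_A²/I_B² = (1/21)/(1/12) = 4/7

4/7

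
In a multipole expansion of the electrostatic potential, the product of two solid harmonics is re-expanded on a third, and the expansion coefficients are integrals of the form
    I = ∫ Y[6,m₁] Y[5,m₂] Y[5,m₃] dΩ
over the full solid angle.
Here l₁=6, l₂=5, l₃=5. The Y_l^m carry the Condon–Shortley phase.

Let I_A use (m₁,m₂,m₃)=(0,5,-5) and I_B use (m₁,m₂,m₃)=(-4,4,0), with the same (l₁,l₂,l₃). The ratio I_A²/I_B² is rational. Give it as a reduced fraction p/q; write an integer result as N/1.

5/16

l's match ⇒ only the (l;m) 3-j factors differ between A and B.
A: triangle coeff Δ(6,5,5) = 1/28588560; Σ_t [6,6]: t=6:+1/12441600 = 1/12441600; (3j)²=15/9724 [(6 5 5; 0 5 -5)], sign=+1
B: triangle coeff Δ(6,5,5) = 1/28588560; Σ_t [5,6]: t=5:−1/345600 t=6:+1/207360 = 1/518400; (3j)²=12/2431 [(6 5 5; -4 4 0)], sign=-1
I_A²/I_B² = (15/9724)/(12/2431) = 5/16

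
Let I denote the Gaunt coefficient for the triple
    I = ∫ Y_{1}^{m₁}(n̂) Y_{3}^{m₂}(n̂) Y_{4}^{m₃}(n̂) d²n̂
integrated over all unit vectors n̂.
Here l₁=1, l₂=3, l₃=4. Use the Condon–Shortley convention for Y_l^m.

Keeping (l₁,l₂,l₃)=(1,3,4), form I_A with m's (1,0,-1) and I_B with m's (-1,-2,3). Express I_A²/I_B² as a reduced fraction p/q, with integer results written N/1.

l's match ⇒ only the (l;m) 3-j factors differ between A and B.
A: triangle coeff Δ(1,3,4) = 1/252; Σ_t [0,0]: t=0:+1/72 = 1/72; (3j)²=5/126 [(1 3 4; 1 0 -1)], sign=-1
B: triangle coeff Δ(1,3,4) = 1/252; Σ_t [0,0]: t=0:+1/240 = 1/240; (3j)²=1/12 [(1 3 4; -1 -2 3)], sign=-1
I_A²/I_B² = (5/126)/(1/12) = 10/21

10/21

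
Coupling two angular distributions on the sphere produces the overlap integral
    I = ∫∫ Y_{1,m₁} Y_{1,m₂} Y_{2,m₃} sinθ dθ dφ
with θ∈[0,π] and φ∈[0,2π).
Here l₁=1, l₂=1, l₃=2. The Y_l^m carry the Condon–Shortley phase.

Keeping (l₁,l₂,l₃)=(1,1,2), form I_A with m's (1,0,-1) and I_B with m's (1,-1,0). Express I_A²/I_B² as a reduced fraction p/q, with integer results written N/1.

l's match ⇒ only the (l;m) 3-j factors differ between A and B.
A: triangle coeff Δ(1,1,2) = 1/30; Σ_t [0,0]: t=0:+1/2 = 1/2; (3j)²=1/10 [(1 1 2; 1 0 -1)], sign=-1
B: triangle coeff Δ(1,1,2) = 1/30; Σ_t [0,0]: t=0:+1/4 = 1/4; (3j)²=1/30 [(1 1 2; 1 -1 0)], sign=+1
I_A²/I_B² = (1/10)/(1/30) = 3/1

3/1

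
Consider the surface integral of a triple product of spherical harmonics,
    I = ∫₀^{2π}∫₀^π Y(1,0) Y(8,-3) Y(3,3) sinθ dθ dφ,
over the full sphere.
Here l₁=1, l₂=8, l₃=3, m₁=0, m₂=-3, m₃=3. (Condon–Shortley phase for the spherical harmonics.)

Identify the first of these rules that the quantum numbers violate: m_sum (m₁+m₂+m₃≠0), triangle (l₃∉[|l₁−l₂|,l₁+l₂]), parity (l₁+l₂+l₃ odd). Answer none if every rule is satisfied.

azimuthal sum: 0 − 3 + 3 = 0  ✓
7 ≤ 3 ≤ 9 (triangle on l)  ✗
L = 1 + 8 + 3 = 12 (even)

triangle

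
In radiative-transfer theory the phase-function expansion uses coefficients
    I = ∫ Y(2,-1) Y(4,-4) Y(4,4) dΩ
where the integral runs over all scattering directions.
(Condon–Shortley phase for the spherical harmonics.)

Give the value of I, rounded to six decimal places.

0.000000

Σmᵢ = -1 ≠ 0, so the φ-integral vanishes; I = 0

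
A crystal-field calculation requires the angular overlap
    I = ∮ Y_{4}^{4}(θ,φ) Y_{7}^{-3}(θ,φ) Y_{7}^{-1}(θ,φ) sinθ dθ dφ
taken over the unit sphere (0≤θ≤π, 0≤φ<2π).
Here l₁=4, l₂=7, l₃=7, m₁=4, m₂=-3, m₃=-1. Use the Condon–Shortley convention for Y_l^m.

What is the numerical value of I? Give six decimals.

m-sum 0 ✓  L=18 even ✓  3≤7≤11 ✓
Π(2lᵢ+1) = 9×15×15 = 2025
triangle coeff Δ(4,7,7) = 1/58198140
Σ_t [0,4]: t=0:+1/17418240 t=1:−1/622080 t=2:+1/230400 t=3:−1/622080 t=4:+1/17418240 = 1/806400
(3j)²=2268/230945 [(4 7 7; 0 0 0)], sign=-1
Σ_t [0,0]: t=0:+1/9953280 = 1/9953280
(3j)²=2450/138567 [(4 7 7; 4 -3 -1)], sign=+1
⇒ 4πI² = 750141000/2133423721
I = (-1)√(750141000/2133423721/(4π)) = -0.16727381

-0.167274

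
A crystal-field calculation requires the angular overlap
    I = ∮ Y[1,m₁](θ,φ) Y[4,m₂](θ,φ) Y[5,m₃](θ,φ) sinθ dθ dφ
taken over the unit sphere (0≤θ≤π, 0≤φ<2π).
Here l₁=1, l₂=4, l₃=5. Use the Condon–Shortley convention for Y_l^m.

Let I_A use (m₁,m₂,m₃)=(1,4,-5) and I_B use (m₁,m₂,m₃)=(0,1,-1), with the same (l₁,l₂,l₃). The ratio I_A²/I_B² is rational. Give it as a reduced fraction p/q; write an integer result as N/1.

15/8

l's match ⇒ only the (l;m) 3-j factors differ between A and B.
A: triangle coeff Δ(1,4,5) = 1/495; Σ_t [0,0]: t=0:+1/80640 = 1/80640; (3j)²=1/11 [(1 4 5; 1 4 -5)], sign=+1
B: triangle coeff Δ(1,4,5) = 1/495; Σ_t [0,0]: t=0:+1/720 = 1/720; (3j)²=8/165 [(1 4 5; 0 1 -1)], sign=+1
I_A²/I_B² = (1/11)/(8/165) = 15/8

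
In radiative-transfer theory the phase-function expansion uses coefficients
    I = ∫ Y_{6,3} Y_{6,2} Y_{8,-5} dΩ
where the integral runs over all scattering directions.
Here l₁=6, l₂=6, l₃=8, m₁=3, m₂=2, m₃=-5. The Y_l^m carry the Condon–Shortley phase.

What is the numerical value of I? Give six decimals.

-0.073236

Rules hold: Σm=0, L=20 even, 0≤8≤12.
N = 13·13·17 = 2873
Δ = 4!·8!·8!/21! = 1/1309458150
Racah Σ t=0..4: t=0:+1/49766400 t=1:−1/3110400 t=2:+1/1327104 t=3:−1/3110400 t=4:+1/49766400 = 1/6635520
⇒ 3j(6 6 8; 0 0 0)² = 350/46189, sgn +1
Racah Σ t=0..3: t=0:+1/696729600 t=1:−1/43545600 t=2:+1/29030400 t=3:−1/174182400 = 1/139345920
⇒ 3j(6 6 8; 3 2 -5)² = 1/323, sgn -1
4πI² = N·(3j₀)²·(3jₘ)² = 4550/67507
I = -1·√(0.0674004/4π) = -0.07323629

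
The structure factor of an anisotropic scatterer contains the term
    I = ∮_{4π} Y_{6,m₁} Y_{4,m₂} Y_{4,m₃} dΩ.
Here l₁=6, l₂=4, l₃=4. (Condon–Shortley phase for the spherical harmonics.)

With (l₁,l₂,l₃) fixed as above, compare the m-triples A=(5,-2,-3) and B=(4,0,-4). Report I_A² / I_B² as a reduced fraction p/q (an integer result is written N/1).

Same 6,4,4: normalisation and zero-m 3j drop out of the ratio.
A: Δ: 6! 6! 2! / 15! → 1/1261260; sum: t=0:+1/172800 t=1:−1/86400 = -1/172800; 3j²(6 4 4; 5 -2 -3) = Δ·Π!·Σ² = 1/130  (sign +1)
B: Δ: 6! 6! 2! / 15! → 1/1261260; sum: t=2:+1/69120 = 1/69120; 3j²(6 4 4; 4 0 -4) = Δ·Π!·Σ² = 4/143  (sign +1)
I_A²/I_B² = (1/130)/(4/143) = 11/40

11/40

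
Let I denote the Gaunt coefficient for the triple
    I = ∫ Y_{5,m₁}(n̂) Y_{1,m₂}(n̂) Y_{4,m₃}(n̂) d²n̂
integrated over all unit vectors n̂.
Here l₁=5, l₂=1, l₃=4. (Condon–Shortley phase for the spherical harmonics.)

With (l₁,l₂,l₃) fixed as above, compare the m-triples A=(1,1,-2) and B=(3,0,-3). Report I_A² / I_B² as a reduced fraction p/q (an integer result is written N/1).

Shared (l₁,l₂,l₃)=(5,1,4): N and (l;000)² cancel in I_A²/I_B².
A: Δ = 2!·8!·0!/11! = 1/495; Racah Σ t=2..2: t=2:+1/2880 = 1/2880; ⇒ 3j(5 1 4; 1 1 -2)² = 2/165, sgn +1
B: Δ = 2!·8!·0!/11! = 1/495; Racah Σ t=1..1: t=1:−1/5040 = -1/5040; ⇒ 3j(5 1 4; 3 0 -3)² = 16/495, sgn +1
I_A²/I_B² = (2/165)/(16/495) = 3/8

3/8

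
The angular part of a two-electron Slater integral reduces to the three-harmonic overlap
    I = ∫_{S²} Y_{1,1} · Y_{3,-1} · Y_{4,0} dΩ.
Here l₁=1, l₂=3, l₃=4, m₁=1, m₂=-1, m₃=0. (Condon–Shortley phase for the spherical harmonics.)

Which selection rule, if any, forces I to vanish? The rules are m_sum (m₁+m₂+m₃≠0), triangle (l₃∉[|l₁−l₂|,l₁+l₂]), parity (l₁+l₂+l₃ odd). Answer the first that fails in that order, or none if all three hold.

none

Σmᵢ = 0  ✓
l₃∈[|l₁−l₂|,l₁+l₂]=[2,4], have l₃=4  ✓
Σlᵢ = 8 ⇒ even  ✓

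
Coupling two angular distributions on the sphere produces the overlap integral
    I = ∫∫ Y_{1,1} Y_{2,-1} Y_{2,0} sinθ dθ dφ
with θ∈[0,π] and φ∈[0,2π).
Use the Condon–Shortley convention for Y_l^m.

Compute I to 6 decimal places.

0.000000

L=5 odd ⇒ parity kills the (l;000) factor ⇒ I = 0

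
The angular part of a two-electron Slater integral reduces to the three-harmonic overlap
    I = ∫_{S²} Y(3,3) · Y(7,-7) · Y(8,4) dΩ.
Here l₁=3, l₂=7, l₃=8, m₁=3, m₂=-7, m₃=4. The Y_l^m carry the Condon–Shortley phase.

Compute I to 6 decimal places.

-0.020973

Rules hold: Σm=0, L=18 even, 4≤8≤10.
N = 7·15·17 = 1785
Δ = 2!·4!·12!/19! = 1/5290740
Racah Σ t=0..2: t=0:+1/7257600 t=1:−1/2073600 t=2:+1/7257600 = -1/4838400
⇒ 3j(3 7 8; 0 0 0)² = 252/20995, sgn -1
Racah Σ t=0..0: t=0:+1/22992076800 = 1/22992076800
⇒ 3j(3 7 8; 3 -7 4)² = 1/3876, sgn +1
4πI² = N·(3j₀)²·(3jₘ)² = 441/79781
I = -1·√(0.00552763/4π) = -0.02097320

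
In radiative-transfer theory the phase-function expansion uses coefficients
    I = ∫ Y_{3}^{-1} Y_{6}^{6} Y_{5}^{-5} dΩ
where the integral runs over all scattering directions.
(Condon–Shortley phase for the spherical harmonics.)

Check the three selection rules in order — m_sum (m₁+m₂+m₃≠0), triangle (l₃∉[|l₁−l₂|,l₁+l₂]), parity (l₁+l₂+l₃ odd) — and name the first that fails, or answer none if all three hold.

none

azimuthal sum: -1 + 6 − 5 = 0  ✓
3 ≤ 5 ≤ 9 (triangle on l)  ✓
L = 3 + 6 + 5 = 14 (even)  ✓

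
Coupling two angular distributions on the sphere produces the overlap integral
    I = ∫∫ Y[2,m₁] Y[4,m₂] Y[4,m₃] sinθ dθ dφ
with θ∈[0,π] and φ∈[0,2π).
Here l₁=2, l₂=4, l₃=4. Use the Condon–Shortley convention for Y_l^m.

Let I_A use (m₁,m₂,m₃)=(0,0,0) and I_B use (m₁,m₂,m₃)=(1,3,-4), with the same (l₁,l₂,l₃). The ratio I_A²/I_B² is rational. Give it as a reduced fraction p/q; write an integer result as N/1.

Same 2,4,4: normalisation and zero-m 3j drop out of the ratio.
A: Δ: 2! 2! 6! / 11! → 1/13860; sum: t=0:+1/192 t=1:−1/36 t=2:+1/192 = -5/288; 3j²(2 4 4; 0 0 0) = Δ·Π!·Σ² = 20/693  (sign -1)
B: Δ: 2! 2! 6! / 11! → 1/13860; sum: t=1:−1/1440 = -1/1440; 3j²(2 4 4; 1 3 -4) = Δ·Π!·Σ² = 7/165  (sign -1)
I_A²/I_B² = (20/693)/(7/165) = 100/147

100/147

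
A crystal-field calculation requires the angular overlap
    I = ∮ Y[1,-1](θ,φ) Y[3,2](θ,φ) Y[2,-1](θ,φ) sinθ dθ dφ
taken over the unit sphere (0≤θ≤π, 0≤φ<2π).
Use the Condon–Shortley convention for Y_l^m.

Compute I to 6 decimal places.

0.261169

Checks pass: Σm=0; 6 even; l₃=2∈[2,4].
(2·1+1)(2·3+1)(2·2+1) = 105
Δ: 2! 0! 4! / 7! → 1/105
sum: t=1:−1/4 = -1/4
3j²(1 3 2; 0 0 0) = Δ·Π!·Σ² = 3/35  (sign -1)
sum: t=2:+1/12 = 1/12
3j²(1 3 2; -1 2 -1) = Δ·Π!·Σ² = 2/21  (sign -1)
combine: 4πI² = 105·3/35·2/21 = 6/7
take √, sign +1: I = 0.26116903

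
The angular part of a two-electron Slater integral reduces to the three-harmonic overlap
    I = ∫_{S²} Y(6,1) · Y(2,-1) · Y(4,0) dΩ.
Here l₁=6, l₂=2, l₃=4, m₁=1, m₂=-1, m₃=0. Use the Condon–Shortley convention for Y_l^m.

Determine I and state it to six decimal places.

Checks pass: Σm=0; 12 even; l₃=4∈[4,8].
(2·6+1)(2·2+1)(2·4+1) = 585
Δ: 4! 8! 0! / 13! → 1/6435
sum: t=2:+1/2304 = 1/2304
3j²(6 2 4; 0 0 0) = Δ·Π!·Σ² = 5/143  (sign +1)
sum: t=1:−1/3456 = -1/3456
3j²(6 2 4; 1 -1 0) = Δ·Π!·Σ² = 35/1287  (sign -1)
combine: 4πI² = 585·5/143·35/1287 = 875/1573
take √, sign -1: I = -0.21039467

-0.210395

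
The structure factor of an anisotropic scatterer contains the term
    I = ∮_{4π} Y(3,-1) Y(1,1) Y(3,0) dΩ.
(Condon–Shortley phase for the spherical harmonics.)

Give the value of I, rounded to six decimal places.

0.000000

L=7 odd ⇒ parity kills the (l;000) factor ⇒ I = 0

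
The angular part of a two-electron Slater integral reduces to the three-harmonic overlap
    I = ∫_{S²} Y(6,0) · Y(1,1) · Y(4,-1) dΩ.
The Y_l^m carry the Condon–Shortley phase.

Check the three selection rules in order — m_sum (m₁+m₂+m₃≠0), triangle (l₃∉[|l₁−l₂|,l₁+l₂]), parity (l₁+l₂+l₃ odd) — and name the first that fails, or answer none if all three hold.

Σmᵢ = 0  ✓
l₃∈[|l₁−l₂|,l₁+l₂]=[5,7], have l₃=4  ✗
Σlᵢ = 11 ⇒ odd

triangle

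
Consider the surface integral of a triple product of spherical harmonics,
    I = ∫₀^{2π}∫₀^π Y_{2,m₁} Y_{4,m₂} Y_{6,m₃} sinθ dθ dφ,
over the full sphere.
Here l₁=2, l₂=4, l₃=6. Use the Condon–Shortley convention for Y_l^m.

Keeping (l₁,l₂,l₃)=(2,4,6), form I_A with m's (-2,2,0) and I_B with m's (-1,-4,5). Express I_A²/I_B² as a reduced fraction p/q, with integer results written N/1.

Shared (l₁,l₂,l₃)=(2,4,6): N and (l;000)² cancel in I_A²/I_B².
A: Δ = 0!·4!·8!/13! = 1/6435; Racah Σ t=0..0: t=0:+1/34560 = 1/34560; ⇒ 3j(2 4 6; -2 2 0)² = 1/429, sgn +1
B: Δ = 0!·4!·8!/13! = 1/6435; Racah Σ t=0..0: t=0:+1/241920 = 1/241920; ⇒ 3j(2 4 6; -1 -4 5)² = 1/39, sgn -1
I_A²/I_B² = (1/429)/(1/39) = 1/11

1/11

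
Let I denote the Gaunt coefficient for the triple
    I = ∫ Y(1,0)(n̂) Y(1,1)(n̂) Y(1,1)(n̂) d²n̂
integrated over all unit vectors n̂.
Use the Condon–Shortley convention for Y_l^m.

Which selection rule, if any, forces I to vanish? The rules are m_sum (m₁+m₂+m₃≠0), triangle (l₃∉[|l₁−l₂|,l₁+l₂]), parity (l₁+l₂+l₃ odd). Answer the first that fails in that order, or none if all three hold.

azimuthal sum: 0 + 1 + 1 = 2  ✗
0 ≤ 1 ≤ 2 (triangle on l)
L = 1 + 1 + 1 = 3 (odd)

m_sum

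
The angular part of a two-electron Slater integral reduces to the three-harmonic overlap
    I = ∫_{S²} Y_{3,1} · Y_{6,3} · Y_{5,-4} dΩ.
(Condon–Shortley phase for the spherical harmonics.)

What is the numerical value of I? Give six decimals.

m-sum 0 ✓  L=14 even ✓  3≤5≤9 ✓
Π(2lᵢ+1) = 7×13×11 = 1001
triangle coeff Δ(3,6,5) = 1/675675
Σ_t [1,3]: t=1:−1/8640 t=2:+1/2304 t=3:−1/8640 = 7/34560
(3j)²=7/429 [(3 6 5; 0 0 0)], sign=-1
Σ_t [1,2]: t=1:−1/241920 t=2:+1/40320 = 1/48384
(3j)²=24/1001 [(3 6 5; 1 3 -4)], sign=-1
⇒ 4πI² = 56/143
I = (+1)√(56/143/(4π)) = 0.17653103

0.176531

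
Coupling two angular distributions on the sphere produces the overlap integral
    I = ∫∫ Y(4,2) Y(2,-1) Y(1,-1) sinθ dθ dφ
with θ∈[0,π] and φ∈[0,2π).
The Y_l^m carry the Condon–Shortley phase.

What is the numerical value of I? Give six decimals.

l₃=1 ∉ [2,6] — triangle fails ⇒ I = 0

0.000000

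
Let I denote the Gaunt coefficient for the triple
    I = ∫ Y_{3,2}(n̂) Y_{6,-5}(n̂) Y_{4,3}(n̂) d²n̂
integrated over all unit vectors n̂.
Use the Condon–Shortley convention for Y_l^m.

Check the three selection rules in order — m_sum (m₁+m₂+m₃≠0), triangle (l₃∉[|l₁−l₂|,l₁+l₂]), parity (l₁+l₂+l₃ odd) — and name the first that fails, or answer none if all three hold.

azimuthal sum: 2 − 5 + 3 = 0  ✓
3 ≤ 4 ≤ 9 (triangle on l)  ✓
L = 3 + 6 + 4 = 13 (odd)  ✗

parity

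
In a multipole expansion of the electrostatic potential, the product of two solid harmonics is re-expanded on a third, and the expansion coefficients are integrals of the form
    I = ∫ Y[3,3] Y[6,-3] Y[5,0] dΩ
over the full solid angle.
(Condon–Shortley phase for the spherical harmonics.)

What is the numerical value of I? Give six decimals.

0.190675

Rules hold: Σm=0, L=14 even, 3≤5≤9.
N = 7·13·11 = 1001
Δ = 4!·2!·8!/15! = 1/675675
Racah Σ t=1..3: t=1:−1/8640 t=2:+1/2304 t=3:−1/8640 = 7/34560
⇒ 3j(3 6 5; 0 0 0)² = 7/429, sgn -1
Racah Σ t=0..0: t=0:+1/34560 = 1/34560
⇒ 3j(3 6 5; 3 -3 0)² = 4/143, sgn -1
4πI² = N·(3j₀)²·(3jₘ)² = 196/429
I = +1·√(0.456876/4π) = 0.19067531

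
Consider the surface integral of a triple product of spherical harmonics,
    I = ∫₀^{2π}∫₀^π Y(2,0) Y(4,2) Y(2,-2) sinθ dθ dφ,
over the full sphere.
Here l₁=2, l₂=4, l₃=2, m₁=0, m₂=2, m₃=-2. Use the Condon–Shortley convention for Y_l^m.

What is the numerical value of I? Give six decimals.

m-sum 0 ✓  L=8 even ✓  2≤2≤6 ✓
Π(2lᵢ+1) = 5×9×5 = 225
triangle coeff Δ(2,4,2) = 1/630
Σ_t [2,2]: t=2:+1/16 = 1/16
(3j)²=2/35 [(2 4 2; 0 0 0)], sign=+1
Σ_t [2,2]: t=2:+1/96 = 1/96
(3j)²=1/42 [(2 4 2; 0 2 -2)], sign=+1
⇒ 4πI² = 15/49
I = (+1)√(15/49/(4π)) = 0.15607835

0.156078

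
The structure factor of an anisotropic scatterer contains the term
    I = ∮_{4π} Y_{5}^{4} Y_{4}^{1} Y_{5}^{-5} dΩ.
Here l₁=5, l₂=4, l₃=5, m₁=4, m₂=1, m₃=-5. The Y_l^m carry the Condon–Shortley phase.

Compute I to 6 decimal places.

0.184127

m-sum 0 ✓  L=14 even ✓  1≤5≤9 ✓
Π(2lᵢ+1) = 11×9×11 = 1089
triangle coeff Δ(5,4,5) = 1/3153150
Σ_t [0,4]: t=0:+1/69120 t=1:−1/1728 t=2:+1/576 t=3:−1/1728 t=4:+1/69120 = 7/11520
(3j)²=2/143 [(5 4 5; 0 0 0)], sign=-1
Σ_t [1,1]: t=1:−1/103680 = -1/103680
(3j)²=4/143 [(5 4 5; 4 1 -5)], sign=-1
⇒ 4πI² = 72/169
I = (+1)√(72/169/(4π)) = 0.18412721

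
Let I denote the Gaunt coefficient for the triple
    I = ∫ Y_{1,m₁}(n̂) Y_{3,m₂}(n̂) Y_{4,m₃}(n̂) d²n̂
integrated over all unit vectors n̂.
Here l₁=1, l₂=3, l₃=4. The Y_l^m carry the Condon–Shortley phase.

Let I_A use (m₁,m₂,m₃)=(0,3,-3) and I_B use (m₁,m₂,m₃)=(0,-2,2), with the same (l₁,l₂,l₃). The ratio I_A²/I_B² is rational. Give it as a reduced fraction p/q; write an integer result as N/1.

7/12

Shared (l₁,l₂,l₃)=(1,3,4): N and (l;000)² cancel in I_A²/I_B².
A: Δ = 0!·2!·6!/9! = 1/252; Racah Σ t=0..0: t=0:+1/720 = 1/720; ⇒ 3j(1 3 4; 0 3 -3)² = 1/36, sgn -1
B: Δ = 0!·2!·6!/9! = 1/252; Racah Σ t=0..0: t=0:+1/120 = 1/120; ⇒ 3j(1 3 4; 0 -2 2)² = 1/21, sgn +1
I_A²/I_B² = (1/36)/(1/21) = 7/12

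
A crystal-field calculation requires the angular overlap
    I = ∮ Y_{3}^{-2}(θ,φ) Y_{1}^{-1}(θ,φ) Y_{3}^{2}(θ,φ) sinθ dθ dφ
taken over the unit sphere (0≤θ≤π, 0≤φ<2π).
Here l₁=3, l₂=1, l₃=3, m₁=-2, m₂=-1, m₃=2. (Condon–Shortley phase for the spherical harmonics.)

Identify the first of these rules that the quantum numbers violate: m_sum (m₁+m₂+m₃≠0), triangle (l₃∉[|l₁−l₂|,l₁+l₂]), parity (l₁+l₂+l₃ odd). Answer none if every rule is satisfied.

azimuthal sum: -2 − 1 + 2 = -1  ✗
2 ≤ 3 ≤ 4 (triangle on l)
L = 3 + 1 + 3 = 7 (odd)

m_sum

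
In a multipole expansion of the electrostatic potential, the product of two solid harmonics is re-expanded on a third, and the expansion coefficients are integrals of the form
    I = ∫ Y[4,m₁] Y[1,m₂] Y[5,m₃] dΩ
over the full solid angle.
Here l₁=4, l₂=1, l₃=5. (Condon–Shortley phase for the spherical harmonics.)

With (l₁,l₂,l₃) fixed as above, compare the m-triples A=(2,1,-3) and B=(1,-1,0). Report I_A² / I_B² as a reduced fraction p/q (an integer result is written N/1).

14/5

Same 4,1,5: normalisation and zero-m 3j drop out of the ratio.
A: Δ: 0! 8! 2! / 11! → 1/495; sum: t=0:+1/2880 = 1/2880; 3j²(4 1 5; 2 1 -3) = Δ·Π!·Σ² = 28/495  (sign +1)
B: Δ: 0! 8! 2! / 11! → 1/495; sum: t=0:+1/1440 = 1/1440; 3j²(4 1 5; 1 -1 0) = Δ·Π!·Σ² = 2/99  (sign -1)
I_A²/I_B² = (28/495)/(2/99) = 14/5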